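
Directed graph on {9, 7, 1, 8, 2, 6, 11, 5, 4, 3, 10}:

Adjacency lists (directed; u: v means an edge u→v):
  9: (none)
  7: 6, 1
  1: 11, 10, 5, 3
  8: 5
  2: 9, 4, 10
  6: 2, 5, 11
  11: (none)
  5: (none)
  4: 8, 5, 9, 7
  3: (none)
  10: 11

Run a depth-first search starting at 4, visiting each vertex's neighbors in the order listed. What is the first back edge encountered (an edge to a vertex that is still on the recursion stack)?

2→4

DFS from 4 (visiting each vertex's neighbors in the order listed); mark gray on enter, black on exit:
4 gray
  8 gray
    5 gray
    5 black
  8 black
  4→5: 5 black — skip
  9 gray
  9 black
  7 gray
    6 gray
      2 gray
        2→9: 9 black — skip
        2→4: 4 is gray → back edge
First back edge: 2 → 4.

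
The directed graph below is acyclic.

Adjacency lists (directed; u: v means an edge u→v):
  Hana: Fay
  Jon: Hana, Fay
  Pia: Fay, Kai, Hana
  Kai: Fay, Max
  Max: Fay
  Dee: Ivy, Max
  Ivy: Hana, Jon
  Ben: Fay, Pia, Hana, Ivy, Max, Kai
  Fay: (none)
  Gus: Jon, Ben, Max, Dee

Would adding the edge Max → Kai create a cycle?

Adding Max→Kai creates a cycle iff Kai can already reach Max.
Path from Kai: Kai → Max.
So Kai → … → Max → Kai is a cycle.

Yes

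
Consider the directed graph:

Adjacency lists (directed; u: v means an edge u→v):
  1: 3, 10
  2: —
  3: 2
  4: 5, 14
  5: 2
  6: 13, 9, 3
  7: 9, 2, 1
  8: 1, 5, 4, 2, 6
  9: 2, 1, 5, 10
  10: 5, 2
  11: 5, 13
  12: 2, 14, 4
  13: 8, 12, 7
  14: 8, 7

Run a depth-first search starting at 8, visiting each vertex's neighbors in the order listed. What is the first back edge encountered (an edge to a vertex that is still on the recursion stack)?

DFS from 8 (visiting each vertex's neighbors in the order listed); mark gray on enter, black on exit:
8 gray
  1 gray
    3 gray
      2 gray
      2 black
    3 black
    10 gray
      5 gray
        5→2: 2 black — skip
      5 black
      10→2: 2 black — skip
    10 black
  1 black
  8→5: 5 black — skip
  4 gray
    4→5: 5 black — skip
    14 gray
      14→8: 8 is gray → back edge
First back edge: 14 → 8.

14→8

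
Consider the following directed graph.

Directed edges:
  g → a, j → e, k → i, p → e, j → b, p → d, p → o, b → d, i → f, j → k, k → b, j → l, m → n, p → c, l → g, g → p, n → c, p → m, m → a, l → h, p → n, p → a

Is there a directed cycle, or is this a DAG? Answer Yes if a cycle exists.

No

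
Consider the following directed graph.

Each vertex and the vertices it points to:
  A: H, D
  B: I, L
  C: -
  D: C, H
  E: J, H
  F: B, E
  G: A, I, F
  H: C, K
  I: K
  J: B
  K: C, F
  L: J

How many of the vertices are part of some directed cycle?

8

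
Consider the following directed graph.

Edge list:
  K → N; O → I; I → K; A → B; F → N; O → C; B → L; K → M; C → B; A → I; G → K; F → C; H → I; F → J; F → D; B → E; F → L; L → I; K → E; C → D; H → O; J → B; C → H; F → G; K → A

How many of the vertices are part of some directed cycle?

8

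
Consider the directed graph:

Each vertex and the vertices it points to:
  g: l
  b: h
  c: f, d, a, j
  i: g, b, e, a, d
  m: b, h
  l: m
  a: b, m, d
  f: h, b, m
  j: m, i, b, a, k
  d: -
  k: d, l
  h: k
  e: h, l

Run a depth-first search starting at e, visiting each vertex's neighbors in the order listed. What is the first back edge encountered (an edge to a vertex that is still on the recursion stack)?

DFS from e (visiting each vertex's neighbors in the order listed); mark gray on enter, black on exit:
e gray
  h gray
    k gray
      d gray
      d black
      l gray
        m gray
          b gray
            b→h: h is gray → back edge
First back edge: b → h.

b→h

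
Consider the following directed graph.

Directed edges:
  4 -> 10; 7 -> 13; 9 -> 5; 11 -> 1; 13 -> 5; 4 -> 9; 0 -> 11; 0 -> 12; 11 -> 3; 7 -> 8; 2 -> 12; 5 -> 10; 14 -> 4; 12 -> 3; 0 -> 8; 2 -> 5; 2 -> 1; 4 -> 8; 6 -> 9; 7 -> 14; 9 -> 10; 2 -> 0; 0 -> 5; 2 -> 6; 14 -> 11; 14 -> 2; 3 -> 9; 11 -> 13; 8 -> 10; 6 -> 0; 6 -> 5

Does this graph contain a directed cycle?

No

DFS with white/gray/black marking, starting from 5:
5 gray
  10 gray
  10 black
5 black
0 gray
  8 gray
    8→10: 10 black — skip
  8 black
  0→5: 5 black — skip
  11 gray
    3 gray
      9 gray
        9→10: 10 black — skip
        9→5: 5 black — skip
      9 black
    3 black
    13 gray
      13→5: 5 black — skip
    13 black
    1 gray
    1 black
  11 black
  12 gray
    12→3: 3 black — skip
  12 black
0 black
2 gray
  2→0: 0 black — skip
  2→12: 12 black — skip
  6 gray
    6→0: 0 black — skip
    6→9: 9 black — skip
    6→5: 5 black — skip
  6 black
  2→1: 1 black — skip
  2→5: 5 black — skip
2 black
4 gray
  4→8: 8 black — skip
  4→10: 10 black — skip
  4→9: 9 black — skip
4 black
7 gray
  7→8: 8 black — skip
  14 gray
    14→4: 4 black — skip
    14→2: 2 black — skip
    14→11: 11 black — skip
  14 black
  7→13: 13 black — skip
7 black
Every edge goes to a white or black vertex — no back edge, so the graph is acyclic.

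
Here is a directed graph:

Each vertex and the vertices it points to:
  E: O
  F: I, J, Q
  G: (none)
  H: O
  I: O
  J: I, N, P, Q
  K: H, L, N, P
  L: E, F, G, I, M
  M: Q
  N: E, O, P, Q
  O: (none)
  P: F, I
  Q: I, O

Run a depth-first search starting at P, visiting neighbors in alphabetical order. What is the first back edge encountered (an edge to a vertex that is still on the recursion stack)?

N->P

DFS from P (visiting neighbors in alphabetical order); mark gray on enter, black on exit:
P gray
  F gray
    I gray
      O gray
      O black
    I black
    J gray
      J→I: I black — skip
      N gray
        E gray
          E→O: O black — skip
        E black
        N→O: O black — skip
        N→P: P is gray → back edge
First back edge: N → P.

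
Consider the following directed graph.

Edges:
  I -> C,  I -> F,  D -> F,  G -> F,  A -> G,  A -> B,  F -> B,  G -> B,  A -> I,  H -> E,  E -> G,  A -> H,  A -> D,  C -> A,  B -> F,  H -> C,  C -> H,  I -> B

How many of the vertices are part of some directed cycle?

6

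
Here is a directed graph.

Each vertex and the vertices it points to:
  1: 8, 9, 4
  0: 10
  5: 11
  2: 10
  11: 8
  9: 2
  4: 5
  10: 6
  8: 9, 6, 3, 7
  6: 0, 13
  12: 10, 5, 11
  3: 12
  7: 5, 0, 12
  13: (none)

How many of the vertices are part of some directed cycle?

A vertex is on a directed cycle iff it belongs to a strongly connected component of size ≥ 2 (or has a self-loop).
The vertices on cycles are {0, 3, 5, 6, 7, 8, 10, 11, 12} — 9 in total.

9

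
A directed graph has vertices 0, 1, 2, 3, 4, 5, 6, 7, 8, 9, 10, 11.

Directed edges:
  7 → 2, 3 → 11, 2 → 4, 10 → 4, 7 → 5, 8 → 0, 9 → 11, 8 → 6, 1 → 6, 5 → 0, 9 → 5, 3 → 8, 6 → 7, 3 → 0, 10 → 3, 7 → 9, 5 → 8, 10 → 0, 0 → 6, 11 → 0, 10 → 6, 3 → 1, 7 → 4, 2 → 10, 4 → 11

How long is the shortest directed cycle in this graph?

4

For each vertex v, BFS finds the shortest path from v back to v.
The shortest such closed walk is 7 → 5 → 0 → 6 → 7, length 4.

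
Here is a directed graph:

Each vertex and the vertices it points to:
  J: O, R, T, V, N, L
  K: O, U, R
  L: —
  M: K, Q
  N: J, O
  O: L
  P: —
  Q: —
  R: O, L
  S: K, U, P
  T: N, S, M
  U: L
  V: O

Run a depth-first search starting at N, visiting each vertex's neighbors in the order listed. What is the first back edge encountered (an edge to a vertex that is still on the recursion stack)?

DFS from N (visiting each vertex's neighbors in the order listed); mark gray on enter, black on exit:
N gray
  J gray
    O gray
      L gray
      L black
    O black
    R gray
      R→O: O black — skip
      R→L: L black — skip
    R black
    T gray
      T→N: N is gray → back edge
First back edge: T → N.

T->N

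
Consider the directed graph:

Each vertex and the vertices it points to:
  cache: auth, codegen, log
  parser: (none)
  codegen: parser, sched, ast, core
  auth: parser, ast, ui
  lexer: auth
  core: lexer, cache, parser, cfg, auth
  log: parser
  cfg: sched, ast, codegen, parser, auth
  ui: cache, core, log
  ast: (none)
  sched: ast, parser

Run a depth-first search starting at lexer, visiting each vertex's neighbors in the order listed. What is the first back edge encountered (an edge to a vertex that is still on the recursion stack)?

cache->auth

DFS from lexer (visiting each vertex's neighbors in the order listed); mark gray on enter, black on exit:
lexer gray
  auth gray
    parser gray
    parser black
    ast gray
    ast black
    ui gray
      cache gray
        cache→auth: auth is gray → back edge
First back edge: cache → auth.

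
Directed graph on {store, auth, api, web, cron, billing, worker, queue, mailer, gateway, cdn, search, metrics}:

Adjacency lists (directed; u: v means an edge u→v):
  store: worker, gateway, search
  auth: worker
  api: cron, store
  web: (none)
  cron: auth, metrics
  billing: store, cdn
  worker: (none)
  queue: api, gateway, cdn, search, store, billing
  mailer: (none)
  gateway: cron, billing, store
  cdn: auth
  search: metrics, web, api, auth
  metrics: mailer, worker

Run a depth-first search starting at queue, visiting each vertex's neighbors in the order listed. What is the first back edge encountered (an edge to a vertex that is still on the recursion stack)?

billing→store

DFS from queue (visiting each vertex's neighbors in the order listed); mark gray on enter, black on exit:
queue gray
  api gray
    cron gray
      auth gray
        worker gray
        worker black
      auth black
      metrics gray
        mailer gray
        mailer black
        metrics→worker: worker black — skip
      metrics black
    cron black
    store gray
      store→worker: worker black — skip
      gateway gray
        gateway→cron: cron black — skip
        billing gray
          billing→store: store is gray → back edge
First back edge: billing → store.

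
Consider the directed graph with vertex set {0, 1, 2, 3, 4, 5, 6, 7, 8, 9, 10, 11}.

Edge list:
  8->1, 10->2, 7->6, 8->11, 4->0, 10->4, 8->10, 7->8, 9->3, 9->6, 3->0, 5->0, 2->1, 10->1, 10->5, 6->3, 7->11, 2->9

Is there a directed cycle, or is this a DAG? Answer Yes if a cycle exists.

DFS with white/gray/black marking, starting from 0:
0 gray
0 black
1 gray
1 black
2 gray
  9 gray
    3 gray
      3→0: 0 black — skip
    3 black
    6 gray
      6→3: 3 black — skip
    6 black
  9 black
  2→1: 1 black — skip
2 black
4 gray
  4→0: 0 black — skip
4 black
5 gray
  5→0: 0 black — skip
5 black
7 gray
  7→6: 6 black — skip
  11 gray
  11 black
  8 gray
    10 gray
      10→2: 2 black — skip
      10→4: 4 black — skip
      10→1: 1 black — skip
      10→5: 5 black — skip
    10 black
    8→11: 11 black — skip
    8→1: 1 black — skip
  8 black
7 black
Every edge goes to a white or black vertex — no back edge, so the graph is acyclic.

No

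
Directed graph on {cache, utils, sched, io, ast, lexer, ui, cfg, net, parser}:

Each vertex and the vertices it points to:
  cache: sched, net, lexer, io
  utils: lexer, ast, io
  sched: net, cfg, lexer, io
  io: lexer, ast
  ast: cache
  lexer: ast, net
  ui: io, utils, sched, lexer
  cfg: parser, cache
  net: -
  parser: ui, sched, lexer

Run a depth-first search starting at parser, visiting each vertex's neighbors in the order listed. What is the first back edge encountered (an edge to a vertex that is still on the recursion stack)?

DFS from parser (visiting each vertex's neighbors in the order listed); mark gray on enter, black on exit:
parser gray
  ui gray
    io gray
      lexer gray
        ast gray
          cache gray
            sched gray
              net gray
              net black
              cfg gray
                cfg→parser: parser is gray → back edge
First back edge: cfg → parser.

cfg->parser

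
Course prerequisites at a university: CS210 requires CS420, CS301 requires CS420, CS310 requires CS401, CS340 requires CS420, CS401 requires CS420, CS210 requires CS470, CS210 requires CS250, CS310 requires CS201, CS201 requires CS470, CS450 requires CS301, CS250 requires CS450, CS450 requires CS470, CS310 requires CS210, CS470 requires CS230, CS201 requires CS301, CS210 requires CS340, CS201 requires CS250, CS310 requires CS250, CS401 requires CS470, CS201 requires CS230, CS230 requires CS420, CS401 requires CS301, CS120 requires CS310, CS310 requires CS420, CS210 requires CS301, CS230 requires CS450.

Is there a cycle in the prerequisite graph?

Yes

DFS with white/gray/black marking, starting from CS450:
CS450 gray
  CS470 gray
    CS230 gray
      CS230→CS450: CS450 is gray → back edge
Back edge found, so a cycle exists: CS450 → CS470 → CS230 → CS450.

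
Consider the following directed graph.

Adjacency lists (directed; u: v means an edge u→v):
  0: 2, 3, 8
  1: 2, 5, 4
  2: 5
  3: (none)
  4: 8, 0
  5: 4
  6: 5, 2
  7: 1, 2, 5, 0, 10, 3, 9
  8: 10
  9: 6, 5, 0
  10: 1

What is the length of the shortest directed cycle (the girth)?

4

For each vertex v, BFS finds the shortest path from v back to v.
The shortest such closed walk is 1 → 4 → 8 → 10 → 1, length 4.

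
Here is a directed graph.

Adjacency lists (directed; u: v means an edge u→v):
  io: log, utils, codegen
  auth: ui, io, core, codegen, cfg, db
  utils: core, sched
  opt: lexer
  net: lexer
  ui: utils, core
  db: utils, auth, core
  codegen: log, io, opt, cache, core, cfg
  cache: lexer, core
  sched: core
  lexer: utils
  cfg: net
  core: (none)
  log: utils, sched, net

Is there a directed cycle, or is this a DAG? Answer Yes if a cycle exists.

DFS with white/gray/black marking, starting from lexer:
lexer gray
  utils gray
    core gray
    core black
    sched gray
      sched→core: core black — skip
    sched black
  utils black
lexer black
io gray
  log gray
    log→utils: utils black — skip
    log→sched: sched black — skip
    net gray
      net→lexer: lexer black — skip
    net black
  log black
  io→utils: utils black — skip
  codegen gray
    codegen→log: log black — skip
    codegen→io: io is gray → back edge
Back edge found, so a cycle exists: io → codegen → io.

Yes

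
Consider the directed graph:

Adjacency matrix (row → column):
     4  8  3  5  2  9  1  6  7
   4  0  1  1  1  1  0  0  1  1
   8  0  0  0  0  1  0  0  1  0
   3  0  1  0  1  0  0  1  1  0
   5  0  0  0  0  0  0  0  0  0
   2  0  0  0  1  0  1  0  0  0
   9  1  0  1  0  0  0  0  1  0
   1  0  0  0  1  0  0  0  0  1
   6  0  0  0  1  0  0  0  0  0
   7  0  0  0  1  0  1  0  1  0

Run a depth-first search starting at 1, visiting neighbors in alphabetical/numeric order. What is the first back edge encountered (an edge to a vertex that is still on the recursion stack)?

DFS from 1 (visiting neighbors in alphabetical/numeric order); mark gray on enter, black on exit:
1 gray
  5 gray
  5 black
  7 gray
    7→5: 5 black — skip
    6 gray
      6→5: 5 black — skip
    6 black
    9 gray
      3 gray
        3→1: 1 is gray → back edge
First back edge: 3 → 1.

3→1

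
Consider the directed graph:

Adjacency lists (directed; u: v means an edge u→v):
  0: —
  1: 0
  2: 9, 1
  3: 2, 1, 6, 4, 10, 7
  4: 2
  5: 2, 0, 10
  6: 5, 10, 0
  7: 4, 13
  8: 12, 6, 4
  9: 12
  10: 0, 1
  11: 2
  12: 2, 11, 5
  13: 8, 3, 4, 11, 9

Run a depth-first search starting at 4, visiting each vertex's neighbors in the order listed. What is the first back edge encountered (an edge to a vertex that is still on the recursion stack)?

12->2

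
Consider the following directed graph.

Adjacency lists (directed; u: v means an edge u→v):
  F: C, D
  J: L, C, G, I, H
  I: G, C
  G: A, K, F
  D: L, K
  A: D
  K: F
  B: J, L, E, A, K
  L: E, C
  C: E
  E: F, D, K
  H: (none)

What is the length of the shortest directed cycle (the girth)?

3

For each vertex v, BFS finds the shortest path from v back to v.
The shortest such closed walk is L → E → D → L, length 3.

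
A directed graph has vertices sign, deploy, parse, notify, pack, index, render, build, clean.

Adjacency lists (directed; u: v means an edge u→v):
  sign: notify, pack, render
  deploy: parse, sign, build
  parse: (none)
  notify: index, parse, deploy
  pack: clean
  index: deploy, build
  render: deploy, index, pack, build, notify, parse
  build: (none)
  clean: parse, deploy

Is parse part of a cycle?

No

parse lies on a cycle iff there is a path from parse back to itself.
Exploring from parse, it never reaches itself; equivalently, its strongly connected component is a singleton.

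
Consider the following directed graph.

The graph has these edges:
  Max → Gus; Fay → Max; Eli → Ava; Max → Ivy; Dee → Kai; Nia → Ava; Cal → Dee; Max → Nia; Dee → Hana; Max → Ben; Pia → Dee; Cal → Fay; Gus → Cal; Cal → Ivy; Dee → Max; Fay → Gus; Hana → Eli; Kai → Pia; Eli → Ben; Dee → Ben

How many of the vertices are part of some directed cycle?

A vertex is on a directed cycle iff it belongs to a strongly connected component of size ≥ 2 (or has a self-loop).
The vertices on cycles are {Cal, Dee, Fay, Gus, Kai, Max, Pia} — 7 in total.

7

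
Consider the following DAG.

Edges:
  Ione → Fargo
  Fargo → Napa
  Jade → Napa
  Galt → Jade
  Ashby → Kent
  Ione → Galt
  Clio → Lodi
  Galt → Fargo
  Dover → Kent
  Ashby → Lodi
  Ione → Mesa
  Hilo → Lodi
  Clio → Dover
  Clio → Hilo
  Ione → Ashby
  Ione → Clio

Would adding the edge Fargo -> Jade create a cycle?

Adding Fargo→Jade creates a cycle iff Jade can already reach Fargo.
Explore from Jade: no path reaches Fargo. The graph stays acyclic.

No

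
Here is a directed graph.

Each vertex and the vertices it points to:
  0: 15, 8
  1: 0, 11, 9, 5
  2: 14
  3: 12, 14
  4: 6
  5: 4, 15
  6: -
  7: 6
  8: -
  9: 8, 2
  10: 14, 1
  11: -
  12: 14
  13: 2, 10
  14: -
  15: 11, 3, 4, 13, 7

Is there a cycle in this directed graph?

DFS with white/gray/black marking, starting from 0:
0 gray
  15 gray
    11 gray
    11 black
    3 gray
      12 gray
        14 gray
        14 black
      12 black
      3→14: 14 black — skip
    3 black
    4 gray
      6 gray
      6 black
    4 black
    13 gray
      2 gray
        2→14: 14 black — skip
      2 black
      10 gray
        10→14: 14 black — skip
        1 gray
          1→0: 0 is gray → back edge
Back edge found, so a cycle exists: 0 → 15 → 13 → 10 → 1 → 0.

Yes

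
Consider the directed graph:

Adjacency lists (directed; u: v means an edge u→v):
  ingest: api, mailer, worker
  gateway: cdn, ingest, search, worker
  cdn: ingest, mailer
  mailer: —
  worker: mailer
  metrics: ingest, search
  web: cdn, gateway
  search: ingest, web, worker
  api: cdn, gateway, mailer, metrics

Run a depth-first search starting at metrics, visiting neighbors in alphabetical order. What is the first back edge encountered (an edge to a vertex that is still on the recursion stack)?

DFS from metrics (visiting neighbors in alphabetical order); mark gray on enter, black on exit:
metrics gray
  ingest gray
    api gray
      cdn gray
        cdn→ingest: ingest is gray → back edge
First back edge: cdn → ingest.

cdn→ingest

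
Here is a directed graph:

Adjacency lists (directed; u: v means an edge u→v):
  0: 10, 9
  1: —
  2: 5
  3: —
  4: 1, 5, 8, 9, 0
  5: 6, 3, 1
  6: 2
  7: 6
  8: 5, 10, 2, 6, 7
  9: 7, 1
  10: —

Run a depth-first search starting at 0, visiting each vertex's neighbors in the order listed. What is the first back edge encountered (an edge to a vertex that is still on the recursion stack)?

DFS from 0 (visiting each vertex's neighbors in the order listed); mark gray on enter, black on exit:
0 gray
  10 gray
  10 black
  9 gray
    7 gray
      6 gray
        2 gray
          5 gray
            5→6: 6 is gray → back edge
First back edge: 5 → 6.

5->6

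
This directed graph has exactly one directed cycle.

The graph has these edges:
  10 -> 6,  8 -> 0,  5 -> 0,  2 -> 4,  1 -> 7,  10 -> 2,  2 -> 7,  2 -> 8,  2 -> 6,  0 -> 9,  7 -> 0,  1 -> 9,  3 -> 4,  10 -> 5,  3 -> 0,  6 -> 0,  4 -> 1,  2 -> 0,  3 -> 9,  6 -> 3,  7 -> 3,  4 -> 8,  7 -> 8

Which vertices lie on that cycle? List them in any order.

1, 3, 4, 7

DFS with gray/black marking from 7:
7 gray
  3 gray
    4 gray
      1 gray
        9 gray
        9 black
        1→7: 7 is gray → back edge
Back edge closes the cycle 7 → 3 → 4 → 1 → 7; its vertices are {1, 3, 4, 7}.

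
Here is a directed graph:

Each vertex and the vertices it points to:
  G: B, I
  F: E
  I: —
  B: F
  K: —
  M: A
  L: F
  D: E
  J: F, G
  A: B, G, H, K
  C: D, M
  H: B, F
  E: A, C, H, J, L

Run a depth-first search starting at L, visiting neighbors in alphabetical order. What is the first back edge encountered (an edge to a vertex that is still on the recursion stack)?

B→F

DFS from L (visiting neighbors in alphabetical order); mark gray on enter, black on exit:
L gray
  F gray
    E gray
      A gray
        B gray
          B→F: F is gray → back edge
First back edge: B → F.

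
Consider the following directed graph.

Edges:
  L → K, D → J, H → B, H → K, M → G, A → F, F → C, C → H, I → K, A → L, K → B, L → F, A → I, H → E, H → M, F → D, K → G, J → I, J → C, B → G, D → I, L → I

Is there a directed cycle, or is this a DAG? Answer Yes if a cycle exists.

DFS with white/gray/black marking, starting from M:
M gray
  G gray
  G black
M black
E gray
E black
H gray
  H→M: M black — skip
  B gray
    B→G: G black — skip
  B black
  H→E: E black — skip
  K gray
    K→B: B black — skip
    K→G: G black — skip
  K black
H black
J gray
  I gray
    I→K: K black — skip
  I black
  C gray
    C→H: H black — skip
  C black
J black
D gray
  D→I: I black — skip
  D→J: J black — skip
D black
F gray
  F→D: D black — skip
  F→C: C black — skip
F black
A gray
  A→I: I black — skip
  L gray
    L→I: I black — skip
    L→F: F black — skip
    L→K: K black — skip
  L black
  A→F: F black — skip
A black
Every edge goes to a white or black vertex — no back edge, so the graph is acyclic.

No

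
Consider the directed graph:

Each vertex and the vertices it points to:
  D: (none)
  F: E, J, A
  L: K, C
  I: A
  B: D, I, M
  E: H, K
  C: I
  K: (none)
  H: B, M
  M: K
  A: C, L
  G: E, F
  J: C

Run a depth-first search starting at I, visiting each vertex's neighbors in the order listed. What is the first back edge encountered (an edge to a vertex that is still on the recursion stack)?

C→I

DFS from I (visiting each vertex's neighbors in the order listed); mark gray on enter, black on exit:
I gray
  A gray
    C gray
      C→I: I is gray → back edge
First back edge: C → I.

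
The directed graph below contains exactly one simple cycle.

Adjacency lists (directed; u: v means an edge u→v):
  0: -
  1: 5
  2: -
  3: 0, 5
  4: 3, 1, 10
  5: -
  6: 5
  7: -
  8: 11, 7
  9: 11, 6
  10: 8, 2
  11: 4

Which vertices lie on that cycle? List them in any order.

4, 8, 10, 11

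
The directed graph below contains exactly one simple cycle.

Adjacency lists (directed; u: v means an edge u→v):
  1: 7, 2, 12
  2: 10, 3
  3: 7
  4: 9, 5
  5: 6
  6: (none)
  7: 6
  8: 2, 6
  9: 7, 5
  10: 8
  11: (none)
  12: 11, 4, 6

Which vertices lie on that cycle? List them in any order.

2, 8, 10

DFS with gray/black marking from 2:
2 gray
  10 gray
    8 gray
      8→2: 2 is gray → back edge
Back edge closes the cycle 2 → 10 → 8 → 2; its vertices are {2, 8, 10}.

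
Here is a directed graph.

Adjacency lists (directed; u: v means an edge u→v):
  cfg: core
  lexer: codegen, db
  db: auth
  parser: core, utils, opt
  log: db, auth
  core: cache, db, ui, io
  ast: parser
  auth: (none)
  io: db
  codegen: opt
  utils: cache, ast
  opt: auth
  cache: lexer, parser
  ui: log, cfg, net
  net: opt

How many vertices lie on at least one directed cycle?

7

A vertex is on a directed cycle iff it belongs to a strongly connected component of size ≥ 2 (or has a self-loop).
The vertices on cycles are {ui, ast, cfg, core, cache, utils, parser} — 7 in total.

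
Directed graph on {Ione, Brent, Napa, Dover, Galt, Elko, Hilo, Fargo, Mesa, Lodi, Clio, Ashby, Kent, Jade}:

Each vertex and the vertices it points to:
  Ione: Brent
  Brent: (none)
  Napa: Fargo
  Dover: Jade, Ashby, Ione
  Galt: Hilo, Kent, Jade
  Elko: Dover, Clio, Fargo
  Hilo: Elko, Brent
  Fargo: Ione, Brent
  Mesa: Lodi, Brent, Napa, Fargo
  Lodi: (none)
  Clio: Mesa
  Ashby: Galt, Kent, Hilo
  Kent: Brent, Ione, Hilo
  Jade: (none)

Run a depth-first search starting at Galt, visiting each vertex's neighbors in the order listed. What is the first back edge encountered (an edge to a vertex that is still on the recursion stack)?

Ashby->Galt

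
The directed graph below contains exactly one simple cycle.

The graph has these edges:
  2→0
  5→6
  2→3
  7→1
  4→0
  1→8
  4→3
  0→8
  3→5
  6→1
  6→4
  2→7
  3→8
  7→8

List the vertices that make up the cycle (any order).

DFS with gray/black marking from 3:
3 gray
  8 gray
  8 black
  5 gray
    6 gray
      1 gray
        1→8: 8 black — skip
      1 black
      4 gray
        4→3: 3 is gray → back edge
Back edge closes the cycle 3 → 5 → 6 → 4 → 3; its vertices are {3, 4, 5, 6}.

3, 4, 5, 6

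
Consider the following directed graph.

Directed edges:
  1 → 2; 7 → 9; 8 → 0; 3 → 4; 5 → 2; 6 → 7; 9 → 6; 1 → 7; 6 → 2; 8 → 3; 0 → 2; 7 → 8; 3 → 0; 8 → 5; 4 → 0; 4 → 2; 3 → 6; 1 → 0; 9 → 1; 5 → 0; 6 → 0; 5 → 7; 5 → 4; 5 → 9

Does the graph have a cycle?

Yes

DFS with white/gray/black marking, starting from 9:
9 gray
  1 gray
    2 gray
    2 black
    0 gray
      0→2: 2 black — skip
    0 black
    7 gray
      7→9: 9 is gray → back edge
Back edge found, so a cycle exists: 9 → 1 → 7 → 9.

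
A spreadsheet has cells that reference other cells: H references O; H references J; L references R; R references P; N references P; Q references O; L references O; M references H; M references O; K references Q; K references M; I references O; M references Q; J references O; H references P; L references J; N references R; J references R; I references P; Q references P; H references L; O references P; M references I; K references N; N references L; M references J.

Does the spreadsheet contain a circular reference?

DFS with white/gray/black marking, starting from I:
I gray
  P gray
  P black
  O gray
    O→P: P black — skip
  O black
I black
K gray
  N gray
    N→P: P black — skip
    R gray
      R→P: P black — skip
    R black
    L gray
      J gray
        J→R: R black — skip
        J→O: O black — skip
      J black
      L→R: R black — skip
      L→O: O black — skip
    L black
  N black
  M gray
    H gray
      H→O: O black — skip
      H→L: L black — skip
      H→P: P black — skip
      H→J: J black — skip
    H black
    M→I: I black — skip
    M→J: J black — skip
    M→O: O black — skip
    Q gray
      Q→P: P black — skip
      Q→O: O black — skip
    Q black
  M black
  K→Q: Q black — skip
K black
Every edge goes to a white or black vertex — no back edge, so the graph is acyclic.

No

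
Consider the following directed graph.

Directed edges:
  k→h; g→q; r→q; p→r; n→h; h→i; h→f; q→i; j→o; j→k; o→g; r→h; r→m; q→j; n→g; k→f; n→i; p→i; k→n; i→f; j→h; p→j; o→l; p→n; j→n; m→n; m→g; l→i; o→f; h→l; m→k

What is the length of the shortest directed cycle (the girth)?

For each vertex v, BFS finds the shortest path from v back to v.
The shortest such closed walk is j → n → g → q → j, length 4.

4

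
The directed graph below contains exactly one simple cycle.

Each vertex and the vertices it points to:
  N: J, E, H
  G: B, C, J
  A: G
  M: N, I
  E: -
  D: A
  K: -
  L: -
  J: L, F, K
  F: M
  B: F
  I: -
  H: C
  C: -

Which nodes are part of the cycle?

F, J, M, N

DFS with gray/black marking from J:
J gray
  L gray
  L black
  F gray
    M gray
      N gray
        N→J: J is gray → back edge
Back edge closes the cycle J → F → M → N → J; its vertices are {F, J, M, N}.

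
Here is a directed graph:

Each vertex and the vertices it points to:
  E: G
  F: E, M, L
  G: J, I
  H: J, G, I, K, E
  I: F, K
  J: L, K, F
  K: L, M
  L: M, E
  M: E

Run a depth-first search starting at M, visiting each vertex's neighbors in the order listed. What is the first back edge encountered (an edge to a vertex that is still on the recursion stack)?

L->M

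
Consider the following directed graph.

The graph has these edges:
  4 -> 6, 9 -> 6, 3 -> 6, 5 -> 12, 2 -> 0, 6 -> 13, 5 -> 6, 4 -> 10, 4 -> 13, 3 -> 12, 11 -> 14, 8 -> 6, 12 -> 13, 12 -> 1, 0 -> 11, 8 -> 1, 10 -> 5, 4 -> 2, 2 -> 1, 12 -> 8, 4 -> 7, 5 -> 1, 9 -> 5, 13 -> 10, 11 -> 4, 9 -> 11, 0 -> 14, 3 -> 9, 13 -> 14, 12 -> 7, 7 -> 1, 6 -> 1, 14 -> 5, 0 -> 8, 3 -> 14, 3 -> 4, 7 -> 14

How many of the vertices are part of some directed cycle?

12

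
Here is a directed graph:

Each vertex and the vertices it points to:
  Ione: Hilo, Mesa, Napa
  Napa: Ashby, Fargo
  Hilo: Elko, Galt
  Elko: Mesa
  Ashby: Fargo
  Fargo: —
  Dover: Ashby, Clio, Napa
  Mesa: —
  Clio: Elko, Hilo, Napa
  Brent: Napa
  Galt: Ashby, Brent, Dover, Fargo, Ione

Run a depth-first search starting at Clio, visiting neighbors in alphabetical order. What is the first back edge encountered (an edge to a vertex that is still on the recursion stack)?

Dover→Clio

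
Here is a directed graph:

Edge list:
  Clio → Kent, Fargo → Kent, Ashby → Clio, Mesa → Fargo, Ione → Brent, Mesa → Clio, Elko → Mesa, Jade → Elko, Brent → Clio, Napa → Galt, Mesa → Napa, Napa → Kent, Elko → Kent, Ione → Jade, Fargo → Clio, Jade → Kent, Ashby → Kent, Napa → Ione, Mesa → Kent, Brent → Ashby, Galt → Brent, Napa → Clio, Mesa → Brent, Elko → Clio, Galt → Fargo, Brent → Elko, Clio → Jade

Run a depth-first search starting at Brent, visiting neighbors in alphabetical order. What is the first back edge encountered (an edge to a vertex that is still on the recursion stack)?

DFS from Brent (visiting neighbors in alphabetical order); mark gray on enter, black on exit:
Brent gray
  Ashby gray
    Clio gray
      Jade gray
        Elko gray
          Elko→Clio: Clio is gray → back edge
First back edge: Elko → Clio.

Elko→Clio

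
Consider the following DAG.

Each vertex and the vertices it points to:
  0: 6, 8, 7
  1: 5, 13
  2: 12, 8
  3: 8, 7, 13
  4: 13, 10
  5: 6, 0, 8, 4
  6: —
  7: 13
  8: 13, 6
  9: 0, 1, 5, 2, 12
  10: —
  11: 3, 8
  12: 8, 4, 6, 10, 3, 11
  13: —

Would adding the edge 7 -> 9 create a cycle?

Yes

Adding 7→9 creates a cycle iff 9 can already reach 7.
Path from 9: 9 → 0 → 7.
So 9 → … → 7 → 9 is a cycle.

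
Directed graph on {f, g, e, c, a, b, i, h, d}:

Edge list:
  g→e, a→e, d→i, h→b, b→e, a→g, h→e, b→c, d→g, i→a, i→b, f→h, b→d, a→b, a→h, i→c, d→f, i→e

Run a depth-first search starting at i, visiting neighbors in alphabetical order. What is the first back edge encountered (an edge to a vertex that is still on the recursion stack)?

DFS from i (visiting neighbors in alphabetical order); mark gray on enter, black on exit:
i gray
  a gray
    b gray
      c gray
      c black
      d gray
        f gray
          h gray
            h→b: b is gray → back edge
First back edge: h → b.

h→b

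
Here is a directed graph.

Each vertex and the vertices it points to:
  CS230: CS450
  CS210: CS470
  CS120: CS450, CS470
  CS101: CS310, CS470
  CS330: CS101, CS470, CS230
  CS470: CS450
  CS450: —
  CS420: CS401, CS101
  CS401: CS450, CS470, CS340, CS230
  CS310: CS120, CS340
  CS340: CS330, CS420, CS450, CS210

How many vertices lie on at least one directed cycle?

6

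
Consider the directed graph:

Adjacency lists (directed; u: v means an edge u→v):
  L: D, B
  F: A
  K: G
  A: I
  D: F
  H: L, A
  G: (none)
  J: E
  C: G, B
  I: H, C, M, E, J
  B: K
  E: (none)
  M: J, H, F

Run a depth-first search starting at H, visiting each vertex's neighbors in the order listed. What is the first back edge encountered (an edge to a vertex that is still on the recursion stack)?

I->H

DFS from H (visiting each vertex's neighbors in the order listed); mark gray on enter, black on exit:
H gray
  L gray
    D gray
      F gray
        A gray
          I gray
            I→H: H is gray → back edge
First back edge: I → H.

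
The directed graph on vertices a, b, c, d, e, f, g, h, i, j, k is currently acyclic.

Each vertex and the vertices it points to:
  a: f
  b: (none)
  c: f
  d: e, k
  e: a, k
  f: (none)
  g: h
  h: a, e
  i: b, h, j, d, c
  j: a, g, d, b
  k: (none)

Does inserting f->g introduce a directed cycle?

Yes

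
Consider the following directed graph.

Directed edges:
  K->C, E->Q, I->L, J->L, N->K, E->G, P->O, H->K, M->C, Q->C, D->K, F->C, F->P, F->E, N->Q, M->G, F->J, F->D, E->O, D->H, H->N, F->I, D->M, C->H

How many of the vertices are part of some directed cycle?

A vertex is on a directed cycle iff it belongs to a strongly connected component of size ≥ 2 (or has a self-loop).
The vertices on cycles are {C, H, K, N, Q} — 5 in total.

5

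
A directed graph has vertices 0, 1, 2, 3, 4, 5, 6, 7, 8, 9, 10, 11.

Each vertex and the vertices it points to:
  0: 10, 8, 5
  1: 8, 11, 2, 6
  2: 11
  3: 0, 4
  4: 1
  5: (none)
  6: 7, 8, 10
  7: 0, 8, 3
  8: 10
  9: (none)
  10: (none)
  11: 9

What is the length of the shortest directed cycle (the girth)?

5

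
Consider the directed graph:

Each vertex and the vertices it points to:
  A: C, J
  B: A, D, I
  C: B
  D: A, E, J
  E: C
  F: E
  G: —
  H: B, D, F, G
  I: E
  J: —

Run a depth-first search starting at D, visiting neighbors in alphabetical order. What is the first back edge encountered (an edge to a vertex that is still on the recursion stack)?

B→A

DFS from D (visiting neighbors in alphabetical order); mark gray on enter, black on exit:
D gray
  A gray
    C gray
      B gray
        B→A: A is gray → back edge
First back edge: B → A.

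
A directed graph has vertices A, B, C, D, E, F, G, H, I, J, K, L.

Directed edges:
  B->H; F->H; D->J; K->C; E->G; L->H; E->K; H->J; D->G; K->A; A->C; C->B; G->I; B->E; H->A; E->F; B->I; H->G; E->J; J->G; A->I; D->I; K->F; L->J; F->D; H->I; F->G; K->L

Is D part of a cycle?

No

D lies on a cycle iff there is a path from D back to itself.
Exploring from D, it never reaches itself; equivalently, its strongly connected component is a singleton.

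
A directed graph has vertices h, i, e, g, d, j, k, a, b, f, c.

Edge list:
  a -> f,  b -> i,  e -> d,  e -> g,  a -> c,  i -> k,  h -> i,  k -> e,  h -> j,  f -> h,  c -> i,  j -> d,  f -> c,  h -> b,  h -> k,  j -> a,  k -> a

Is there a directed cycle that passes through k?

Yes

k is on a cycle iff k can reach itself via ≥1 edge.
k → a → c → i → k — yes.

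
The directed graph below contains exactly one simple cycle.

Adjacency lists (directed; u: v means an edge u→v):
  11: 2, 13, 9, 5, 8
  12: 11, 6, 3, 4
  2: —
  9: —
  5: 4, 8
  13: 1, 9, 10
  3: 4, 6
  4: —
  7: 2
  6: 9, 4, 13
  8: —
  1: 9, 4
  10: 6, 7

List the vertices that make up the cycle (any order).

DFS with gray/black marking from 13:
13 gray
  1 gray
    9 gray
    9 black
    4 gray
    4 black
  1 black
  13→9: 9 black — skip
  10 gray
    6 gray
      6→9: 9 black — skip
      6→4: 4 black — skip
      6→13: 13 is gray → back edge
Back edge closes the cycle 13 → 10 → 6 → 13; its vertices are {6, 10, 13}.

6, 10, 13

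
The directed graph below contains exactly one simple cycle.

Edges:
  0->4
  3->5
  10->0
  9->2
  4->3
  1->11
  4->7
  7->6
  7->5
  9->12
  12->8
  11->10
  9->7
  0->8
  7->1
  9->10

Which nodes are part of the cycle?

0, 1, 4, 7, 10, 11

DFS with gray/black marking from 10:
10 gray
  0 gray
    8 gray
    8 black
    4 gray
      7 gray
        1 gray
          11 gray
            11→10: 10 is gray → back edge
Back edge closes the cycle 10 → 0 → 4 → 7 → 1 → 11 → 10; its vertices are {0, 1, 4, 7, 10, 11}.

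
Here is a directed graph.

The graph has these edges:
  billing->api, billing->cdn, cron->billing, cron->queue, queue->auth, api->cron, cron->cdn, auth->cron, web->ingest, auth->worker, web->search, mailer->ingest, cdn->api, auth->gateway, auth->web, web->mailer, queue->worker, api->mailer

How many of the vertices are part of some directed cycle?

A vertex is on a directed cycle iff it belongs to a strongly connected component of size ≥ 2 (or has a self-loop).
The vertices on cycles are {api, cdn, auth, cron, queue, billing} — 6 in total.

6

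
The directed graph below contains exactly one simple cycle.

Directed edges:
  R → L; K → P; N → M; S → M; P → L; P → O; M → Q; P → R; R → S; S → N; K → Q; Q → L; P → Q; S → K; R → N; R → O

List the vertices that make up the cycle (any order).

K, P, R, S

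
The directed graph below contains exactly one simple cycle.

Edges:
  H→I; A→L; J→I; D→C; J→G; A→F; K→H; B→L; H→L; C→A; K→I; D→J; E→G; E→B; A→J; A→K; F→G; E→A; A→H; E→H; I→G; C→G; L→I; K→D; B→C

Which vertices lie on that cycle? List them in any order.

DFS with gray/black marking from A:
A gray
  L gray
    I gray
      G gray
      G black
    I black
  L black
  K gray
    K→I: I black — skip
    H gray
      H→I: I black — skip
      H→L: L black — skip
    H black
    D gray
      C gray
        C→A: A is gray → back edge
Back edge closes the cycle A → K → D → C → A; its vertices are {A, C, D, K}.

A, C, D, K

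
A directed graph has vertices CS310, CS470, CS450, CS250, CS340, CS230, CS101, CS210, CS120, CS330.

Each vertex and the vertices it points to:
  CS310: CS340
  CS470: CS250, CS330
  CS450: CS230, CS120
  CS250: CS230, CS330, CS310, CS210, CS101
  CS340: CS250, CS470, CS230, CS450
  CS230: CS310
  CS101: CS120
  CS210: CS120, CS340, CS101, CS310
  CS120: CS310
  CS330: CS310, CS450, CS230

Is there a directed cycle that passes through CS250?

Yes

CS250 is on a cycle iff CS250 can reach itself via ≥1 edge.
CS250 → CS310 → CS340 → CS250 — yes.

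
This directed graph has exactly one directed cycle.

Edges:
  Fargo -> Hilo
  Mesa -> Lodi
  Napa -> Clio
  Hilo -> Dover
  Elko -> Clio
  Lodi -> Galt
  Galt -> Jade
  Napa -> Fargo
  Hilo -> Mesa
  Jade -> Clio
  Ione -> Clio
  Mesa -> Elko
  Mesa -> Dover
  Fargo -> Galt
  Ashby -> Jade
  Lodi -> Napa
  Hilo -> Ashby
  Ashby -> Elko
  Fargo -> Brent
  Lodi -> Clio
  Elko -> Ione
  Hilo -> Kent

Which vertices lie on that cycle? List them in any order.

DFS with gray/black marking from Fargo:
Fargo gray
  Galt gray
    Jade gray
      Clio gray
      Clio black
    Jade black
  Galt black
  Hilo gray
    Kent gray
    Kent black
    Dover gray
    Dover black
    Ashby gray
      Elko gray
        Elko→Clio: Clio black — skip
        Ione gray
          Ione→Clio: Clio black — skip
        Ione black
      Elko black
      Ashby→Jade: Jade black — skip
    Ashby black
    Mesa gray
      Mesa→Dover: Dover black — skip
      Mesa→Elko: Elko black — skip
      Lodi gray
        Lodi→Galt: Galt black — skip
        Napa gray
          Napa→Clio: Clio black — skip
          Napa→Fargo: Fargo is gray → back edge
Back edge closes the cycle Fargo → Hilo → Mesa → Lodi → Napa → Fargo; its vertices are {Hilo, Lodi, Mesa, Napa, Fargo}.

Hilo, Lodi, Mesa, Napa, Fargo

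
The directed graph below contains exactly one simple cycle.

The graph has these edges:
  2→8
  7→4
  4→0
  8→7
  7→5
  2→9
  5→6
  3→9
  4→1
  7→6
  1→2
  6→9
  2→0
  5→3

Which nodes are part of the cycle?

1, 2, 4, 7, 8

DFS with gray/black marking from 1:
1 gray
  2 gray
    9 gray
    9 black
    8 gray
      7 gray
        6 gray
          6→9: 9 black — skip
        6 black
        5 gray
          3 gray
            3→9: 9 black — skip
          3 black
          5→6: 6 black — skip
        5 black
        4 gray
          4→1: 1 is gray → back edge
Back edge closes the cycle 1 → 2 → 8 → 7 → 4 → 1; its vertices are {1, 2, 4, 7, 8}.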